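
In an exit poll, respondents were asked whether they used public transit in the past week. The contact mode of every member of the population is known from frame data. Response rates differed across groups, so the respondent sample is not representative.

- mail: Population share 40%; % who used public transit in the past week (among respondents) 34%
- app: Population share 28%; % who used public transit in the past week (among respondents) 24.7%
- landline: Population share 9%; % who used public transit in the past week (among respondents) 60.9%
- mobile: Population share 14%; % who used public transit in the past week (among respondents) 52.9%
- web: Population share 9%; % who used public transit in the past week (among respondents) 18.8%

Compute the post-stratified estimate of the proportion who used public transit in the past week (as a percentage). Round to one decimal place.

Post-stratification weights by population share, not respondent share:
  mail: 0.4 × 34 = 13.6
  app: 0.28 × 24.7 = 6.916
  landline: 0.09 × 60.9 = 5.481
  mobile: 0.14 × 52.9 = 7.406
  web: 0.09 × 18.8 = 1.692
Post-stratified estimate = 35.095 → 35.1%.

35.1%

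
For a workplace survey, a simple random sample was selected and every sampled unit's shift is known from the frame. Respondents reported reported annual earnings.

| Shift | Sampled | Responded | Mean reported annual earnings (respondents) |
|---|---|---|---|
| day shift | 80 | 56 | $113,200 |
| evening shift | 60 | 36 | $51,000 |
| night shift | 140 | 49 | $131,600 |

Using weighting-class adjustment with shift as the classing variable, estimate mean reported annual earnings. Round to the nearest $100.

$109,100

Response rates by class: day shift 56/80 = 70%, evening shift 36/60 = 60%, night shift 49/140 = 35%.
Inverse-response-rate weighting restores each class to its sampled count, so class totals weight by n_sampled:
  day shift: 80 × 113,200 = 9,056,000
  evening shift: 60 × 51,000 = 3,060,000
  night shift: 140 × 131,600 = 18,424,000
Adjusted estimate = 30,540,000 / 280 = 109071 → $109,100.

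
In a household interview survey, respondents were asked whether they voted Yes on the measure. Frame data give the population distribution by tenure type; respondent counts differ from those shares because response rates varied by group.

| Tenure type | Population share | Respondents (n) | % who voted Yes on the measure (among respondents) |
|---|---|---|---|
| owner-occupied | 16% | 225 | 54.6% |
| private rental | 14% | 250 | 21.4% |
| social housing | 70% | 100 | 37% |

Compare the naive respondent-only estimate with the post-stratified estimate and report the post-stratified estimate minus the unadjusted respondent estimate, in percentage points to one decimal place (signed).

+0.5 percentage points

Naive respondent-only estimate (weights = respondent counts):
  (225/575)×54.6 + (250/575)×21.4 + (100/575)×37 = 37.1043%
Reweighting by population tenure type shares:
  0.16×54.6 + 0.14×21.4 + 0.7×37 = 37.632%
Difference = 37.632 − 37.1043 = 0.5277 pp.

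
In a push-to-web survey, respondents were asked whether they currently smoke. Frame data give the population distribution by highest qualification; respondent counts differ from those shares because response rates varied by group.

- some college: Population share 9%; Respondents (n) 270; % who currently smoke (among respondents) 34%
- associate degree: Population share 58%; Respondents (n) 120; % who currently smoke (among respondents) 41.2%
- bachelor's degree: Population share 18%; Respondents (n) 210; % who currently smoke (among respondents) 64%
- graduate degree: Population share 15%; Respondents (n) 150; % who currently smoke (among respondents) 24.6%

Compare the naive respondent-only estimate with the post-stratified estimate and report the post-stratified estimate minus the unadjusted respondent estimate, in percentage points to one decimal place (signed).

Naive respondent-only estimate (weights = respondent counts):
  (270/750)×34 + (120/750)×41.2 + (210/750)×64 + (150/750)×24.6 = 41.672%
Post-stratifying to population shares instead:
  0.09×34 + 0.58×41.2 + 0.18×64 + 0.15×24.6 = 42.166%
Difference = 42.166 − 41.672 = 0.494 pp.

+0.5 percentage points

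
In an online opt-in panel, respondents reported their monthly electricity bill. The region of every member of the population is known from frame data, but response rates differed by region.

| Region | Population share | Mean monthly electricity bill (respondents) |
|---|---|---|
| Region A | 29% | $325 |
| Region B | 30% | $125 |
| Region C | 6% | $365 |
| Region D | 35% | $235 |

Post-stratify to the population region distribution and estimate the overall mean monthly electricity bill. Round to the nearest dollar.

Post-stratification weights by population share, not respondent share:
  Region A: 0.29 × 325 = 94.25
  Region B: 0.3 × 125 = 37.5
  Region C: 0.06 × 365 = 21.9
  Region D: 0.35 × 235 = 82.25
Post-stratified estimate = 235.9 → $236.

$236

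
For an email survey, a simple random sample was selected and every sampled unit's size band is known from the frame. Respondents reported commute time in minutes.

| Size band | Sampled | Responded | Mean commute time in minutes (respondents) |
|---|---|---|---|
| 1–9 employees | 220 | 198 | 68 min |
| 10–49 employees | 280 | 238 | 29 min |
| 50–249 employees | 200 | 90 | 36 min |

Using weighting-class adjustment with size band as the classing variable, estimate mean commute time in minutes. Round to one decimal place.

Class response rates: 1–9 employees 198/220 = 90%, 10–49 employees 238/280 = 85%, 50–249 employees 90/200 = 45%.
Weighting each respondent by the inverse class response rate inflates each class back to its sampled size, so the class weight is n_sampled:
  1–9 employees: 220 × 68 = 14,960
  10–49 employees: 280 × 29 = 8120
  50–249 employees: 200 × 36 = 7200
Adjusted estimate = 30,280 / 700 = 43.2571 → 43.3.

43.3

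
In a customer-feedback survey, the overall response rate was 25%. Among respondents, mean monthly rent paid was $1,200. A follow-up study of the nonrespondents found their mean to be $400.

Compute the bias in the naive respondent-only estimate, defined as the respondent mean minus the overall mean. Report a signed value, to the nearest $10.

Nonresponse fraction = 1 − 0.25 = 0.75.
Bias = (nonresponse fraction) × (respondent mean − nonrespondent mean)
     = 0.75 × (1200 − 400) = 0.75 × 800 = 600.

+$600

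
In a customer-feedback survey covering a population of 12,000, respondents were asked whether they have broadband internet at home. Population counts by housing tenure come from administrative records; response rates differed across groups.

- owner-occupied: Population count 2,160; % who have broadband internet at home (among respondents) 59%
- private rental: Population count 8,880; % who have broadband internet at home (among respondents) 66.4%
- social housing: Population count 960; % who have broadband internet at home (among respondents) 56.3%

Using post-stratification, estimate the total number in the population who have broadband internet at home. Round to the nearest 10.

7,710

Each cell contributes its population count × the respondent rate:
  owner-occupied: 2,160 × 59% = 1274.4
  private rental: 8,880 × 66.4% = 5896.32
  social housing: 960 × 56.3% = 540.48
Estimated total = 7711.2 → 7,710.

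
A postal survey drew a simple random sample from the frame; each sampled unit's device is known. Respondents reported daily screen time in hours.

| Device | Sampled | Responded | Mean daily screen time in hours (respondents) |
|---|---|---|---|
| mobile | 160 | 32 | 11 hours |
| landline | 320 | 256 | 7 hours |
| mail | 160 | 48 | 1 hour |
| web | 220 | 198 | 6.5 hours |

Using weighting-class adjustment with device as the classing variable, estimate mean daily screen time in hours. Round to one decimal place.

6.5

Class response rates: mobile 32/160 = 20%, landline 256/320 = 80%, mail 48/160 = 30%, web 198/220 = 90%.
Weighting each respondent by the inverse class response rate inflates each class back to its sampled size, so the class weight is n_sampled:
  mobile: 160 × 11 = 1760
  landline: 320 × 7 = 2240
  mail: 160 × 1 = 160
  web: 220 × 6.5 = 1430
Adjusted estimate = 5590 / 860 = 6.5 → 6.5.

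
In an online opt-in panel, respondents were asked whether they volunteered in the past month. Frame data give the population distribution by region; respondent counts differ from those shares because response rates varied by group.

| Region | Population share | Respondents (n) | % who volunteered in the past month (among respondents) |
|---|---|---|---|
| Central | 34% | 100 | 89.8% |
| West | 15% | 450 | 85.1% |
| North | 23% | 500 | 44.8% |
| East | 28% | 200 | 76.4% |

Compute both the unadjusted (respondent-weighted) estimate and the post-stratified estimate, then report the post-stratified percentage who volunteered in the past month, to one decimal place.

Without adjustment, the pooled respondent share is:
  (100/1250)×89.8 + (450/1250)×85.1 + (500/1250)×44.8 + (200/1250)×76.4 = 67.964%
Post-stratified estimate weights by population shares:
  0.34×89.8 + 0.15×85.1 + 0.23×44.8 + 0.28×76.4 = 74.993%

75.0%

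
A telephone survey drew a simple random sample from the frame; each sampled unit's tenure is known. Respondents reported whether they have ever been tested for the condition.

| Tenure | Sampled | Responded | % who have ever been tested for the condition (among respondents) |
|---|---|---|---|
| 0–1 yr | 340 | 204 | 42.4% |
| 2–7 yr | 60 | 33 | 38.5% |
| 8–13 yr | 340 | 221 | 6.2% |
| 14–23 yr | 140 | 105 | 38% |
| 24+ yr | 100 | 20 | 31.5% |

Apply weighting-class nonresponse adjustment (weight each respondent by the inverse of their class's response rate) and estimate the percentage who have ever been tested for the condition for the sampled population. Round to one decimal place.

27.9%

Response rates by class: 0–1 yr 204/340 = 60%, 2–7 yr 33/60 = 55%, 8–13 yr 221/340 = 65%, 14–23 yr 105/140 = 75%, 24+ yr 20/100 = 20%.
With weight = n_sampled/n_responded per class, the weighted class total is n_sampled:
  0–1 yr: 340 × 42.4 = 14,416
  2–7 yr: 60 × 38.5 = 2310
  8–13 yr: 340 × 6.2 = 2108
  14–23 yr: 140 × 38 = 5320
  24+ yr: 100 × 31.5 = 3150
Adjusted estimate = 27,304 / 980 = 27.8612 → 27.9%.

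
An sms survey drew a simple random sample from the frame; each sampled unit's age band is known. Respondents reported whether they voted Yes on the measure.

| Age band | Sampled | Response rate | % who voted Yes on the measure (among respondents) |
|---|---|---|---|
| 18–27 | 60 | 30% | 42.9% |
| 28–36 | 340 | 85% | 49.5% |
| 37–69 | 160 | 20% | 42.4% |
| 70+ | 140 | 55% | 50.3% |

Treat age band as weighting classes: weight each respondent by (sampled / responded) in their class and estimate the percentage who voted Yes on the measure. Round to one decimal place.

47.5%

With weight = n_sampled/n_responded per class, the weighted class total is n_sampled:
  18–27: 60 × 42.9 = 2574
  28–36: 340 × 49.5 = 16,830
  37–69: 160 × 42.4 = 6784
  70+: 140 × 50.3 = 7042
Adjusted estimate = 33,230 / 700 = 47.4714 → 47.5%.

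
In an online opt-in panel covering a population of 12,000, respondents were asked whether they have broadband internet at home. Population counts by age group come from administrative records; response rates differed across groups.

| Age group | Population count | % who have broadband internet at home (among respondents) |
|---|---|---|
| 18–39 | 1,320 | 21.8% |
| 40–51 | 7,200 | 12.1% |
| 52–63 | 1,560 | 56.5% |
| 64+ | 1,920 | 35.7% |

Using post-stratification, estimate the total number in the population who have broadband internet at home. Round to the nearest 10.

2,730

Each cell contributes its population count × the respondent rate:
  18–39: 1,320 × 21.8% = 287.76
  40–51: 7,200 × 12.1% = 871.2
  52–63: 1,560 × 56.5% = 881.4
  64+: 1,920 × 35.7% = 685.44
Estimated total = 2725.8 → 2,730.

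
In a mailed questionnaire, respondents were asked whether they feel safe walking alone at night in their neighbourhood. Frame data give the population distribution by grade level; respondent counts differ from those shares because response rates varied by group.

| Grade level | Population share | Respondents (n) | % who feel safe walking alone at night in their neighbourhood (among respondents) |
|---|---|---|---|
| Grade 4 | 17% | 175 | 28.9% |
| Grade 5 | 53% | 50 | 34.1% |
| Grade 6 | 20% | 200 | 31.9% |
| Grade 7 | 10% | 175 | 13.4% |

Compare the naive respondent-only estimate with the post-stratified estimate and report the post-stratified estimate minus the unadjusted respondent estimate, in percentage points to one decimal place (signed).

Naive respondent-only estimate (weights = respondent counts):
  (175/600)×28.9 + (50/600)×34.1 + (200/600)×31.9 + (175/600)×13.4 = 25.8125%
Post-stratifying to population shares instead:
  0.17×28.9 + 0.53×34.1 + 0.2×31.9 + 0.1×13.4 = 30.706%
Difference = 30.706 − 25.8125 = 4.8935 pp.

+4.9 percentage points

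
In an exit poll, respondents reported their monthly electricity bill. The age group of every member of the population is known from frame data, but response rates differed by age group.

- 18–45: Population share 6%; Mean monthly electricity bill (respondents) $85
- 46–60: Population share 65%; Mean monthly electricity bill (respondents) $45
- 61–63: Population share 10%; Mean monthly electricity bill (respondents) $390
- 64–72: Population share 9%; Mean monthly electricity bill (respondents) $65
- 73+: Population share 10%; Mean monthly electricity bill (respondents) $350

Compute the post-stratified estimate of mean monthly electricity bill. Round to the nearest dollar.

Post-stratification weights by population share, not respondent share:
  18–45: 0.06 × 85 = 5.1
  46–60: 0.65 × 45 = 29.25
  61–63: 0.1 × 390 = 39
  64–72: 0.09 × 65 = 5.85
  73+: 0.1 × 350 = 35
Post-stratified estimate = 114.2 → $114.

$114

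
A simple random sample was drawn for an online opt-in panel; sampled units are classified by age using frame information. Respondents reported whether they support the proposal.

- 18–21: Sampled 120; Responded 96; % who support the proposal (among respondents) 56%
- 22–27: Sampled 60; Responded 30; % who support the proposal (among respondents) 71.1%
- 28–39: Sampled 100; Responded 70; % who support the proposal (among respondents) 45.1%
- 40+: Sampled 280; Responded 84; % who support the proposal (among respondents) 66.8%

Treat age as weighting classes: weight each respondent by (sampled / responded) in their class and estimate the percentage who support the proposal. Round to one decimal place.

61.1%

Response rates by class: 18–21 96/120 = 80%, 22–27 30/60 = 50%, 28–39 70/100 = 70%, 40+ 84/280 = 30%.
Inverse-response-rate weighting restores each class to its sampled count, so class totals weight by n_sampled:
  18–21: 120 × 56 = 6720
  22–27: 60 × 71.1 = 4266
  28–39: 100 × 45.1 = 4510
  40+: 280 × 66.8 = 18,704
Adjusted estimate = 34,200 / 560 = 61.0714 → 61.1%.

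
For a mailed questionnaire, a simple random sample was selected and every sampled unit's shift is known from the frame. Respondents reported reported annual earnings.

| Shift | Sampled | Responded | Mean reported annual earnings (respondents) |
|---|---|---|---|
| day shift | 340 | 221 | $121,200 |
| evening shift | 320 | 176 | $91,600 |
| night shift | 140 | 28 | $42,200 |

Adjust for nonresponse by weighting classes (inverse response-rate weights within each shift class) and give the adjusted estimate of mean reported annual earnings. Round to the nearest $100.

$95,500

Class response rates: day shift 221/340 = 65%, evening shift 176/320 = 55%, night shift 28/140 = 20%.
With weight = n_sampled/n_responded per class, the weighted class total is n_sampled:
  day shift: 340 × 121,200 = 41,208,000
  evening shift: 320 × 91,600 = 29,312,000
  night shift: 140 × 42,200 = 5,908,000
Adjusted estimate = 76,428,000 / 800 = 95,535 → $95,500.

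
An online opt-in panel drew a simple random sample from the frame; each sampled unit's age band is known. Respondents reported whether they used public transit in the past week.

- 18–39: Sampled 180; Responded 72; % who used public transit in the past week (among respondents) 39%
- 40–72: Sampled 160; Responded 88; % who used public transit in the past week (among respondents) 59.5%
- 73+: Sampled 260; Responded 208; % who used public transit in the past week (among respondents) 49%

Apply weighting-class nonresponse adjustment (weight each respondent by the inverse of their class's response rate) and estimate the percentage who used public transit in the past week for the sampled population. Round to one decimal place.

Response rates by class: 18–39 72/180 = 40%, 40–72 88/160 = 55%, 73+ 208/260 = 80%.
Weighting each respondent by the inverse class response rate inflates each class back to its sampled size, so the class weight is n_sampled:
  18–39: 180 × 39 = 7020
  40–72: 160 × 59.5 = 9520
  73+: 260 × 49 = 12,740
Adjusted estimate = 29,280 / 600 = 48.8 → 48.8%.

48.8%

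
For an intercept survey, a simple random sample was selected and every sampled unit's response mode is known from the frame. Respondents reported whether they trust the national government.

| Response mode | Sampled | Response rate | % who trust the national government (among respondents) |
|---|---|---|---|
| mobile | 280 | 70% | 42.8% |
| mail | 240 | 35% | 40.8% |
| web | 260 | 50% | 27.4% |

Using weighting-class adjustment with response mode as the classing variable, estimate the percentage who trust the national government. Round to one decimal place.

Each respondent's weight = sampled/responded in their class; summing within a class gives n_sampled, so:
  mobile: 280 × 42.8 = 11,984
  mail: 240 × 40.8 = 9792
  web: 260 × 27.4 = 7124
Adjusted estimate = 28,900 / 780 = 37.0513 → 37.1%.

37.1%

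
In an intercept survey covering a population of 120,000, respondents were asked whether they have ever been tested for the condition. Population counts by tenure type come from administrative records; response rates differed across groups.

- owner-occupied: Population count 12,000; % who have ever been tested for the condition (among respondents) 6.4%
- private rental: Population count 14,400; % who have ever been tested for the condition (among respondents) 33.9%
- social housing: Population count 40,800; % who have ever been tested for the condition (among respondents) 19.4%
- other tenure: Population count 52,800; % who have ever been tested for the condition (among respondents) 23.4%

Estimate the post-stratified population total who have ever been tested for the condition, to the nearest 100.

25,900

Each cell contributes its population count × the respondent rate:
  owner-occupied: 12,000 × 6.4% = 768
  private rental: 14,400 × 33.9% = 4881.6
  social housing: 40,800 × 19.4% = 7915.2
  other tenure: 52,800 × 23.4% = 12355.2
Estimated total = 25,920 → 25,900.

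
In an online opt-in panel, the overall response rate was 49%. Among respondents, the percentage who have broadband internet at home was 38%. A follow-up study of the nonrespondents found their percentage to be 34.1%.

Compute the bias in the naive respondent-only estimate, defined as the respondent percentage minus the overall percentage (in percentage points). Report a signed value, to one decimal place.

Nonresponse fraction = 1 − 0.49 = 0.51.
Bias = (nonresponse fraction) × (respondent percentage − nonrespondent percentage)
     = 0.51 × (38 − 34.1) = 0.51 × 3.9 = 1.989.

+2.0 percentage points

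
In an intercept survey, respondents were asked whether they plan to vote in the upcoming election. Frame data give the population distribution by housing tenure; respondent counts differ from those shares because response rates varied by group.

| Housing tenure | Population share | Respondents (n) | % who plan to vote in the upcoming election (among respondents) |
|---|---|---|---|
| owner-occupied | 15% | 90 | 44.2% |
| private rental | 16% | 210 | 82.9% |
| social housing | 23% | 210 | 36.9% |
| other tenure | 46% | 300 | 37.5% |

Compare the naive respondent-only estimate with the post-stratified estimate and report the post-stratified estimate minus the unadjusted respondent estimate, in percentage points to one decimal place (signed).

Naive respondent-only estimate (weights = respondent counts):
  (90/810)×44.2 + (210/810)×82.9 + (210/810)×36.9 + (300/810)×37.5 = 49.8593%
Post-stratifying to population shares instead:
  0.15×44.2 + 0.16×82.9 + 0.23×36.9 + 0.46×37.5 = 45.631%
Difference = 45.631 − 49.8593 = -4.2283 pp.

-4.2 percentage points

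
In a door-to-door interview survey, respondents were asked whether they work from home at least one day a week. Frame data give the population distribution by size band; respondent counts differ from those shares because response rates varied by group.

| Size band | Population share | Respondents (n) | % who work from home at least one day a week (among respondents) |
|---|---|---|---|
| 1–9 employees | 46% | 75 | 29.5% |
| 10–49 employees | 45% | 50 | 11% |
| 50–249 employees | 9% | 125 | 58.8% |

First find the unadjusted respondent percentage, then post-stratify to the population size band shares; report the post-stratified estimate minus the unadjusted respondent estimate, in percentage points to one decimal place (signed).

Unadjusted (pooled respondent) estimate weights by respondent counts:
  (75/250)×29.5 + (50/250)×11 + (125/250)×58.8 = 40.45%
Post-stratified estimate weights by population shares:
  0.46×29.5 + 0.45×11 + 0.09×58.8 = 23.812%
Difference = 23.812 − 40.45 = -16.638 pp.

-16.6 percentage points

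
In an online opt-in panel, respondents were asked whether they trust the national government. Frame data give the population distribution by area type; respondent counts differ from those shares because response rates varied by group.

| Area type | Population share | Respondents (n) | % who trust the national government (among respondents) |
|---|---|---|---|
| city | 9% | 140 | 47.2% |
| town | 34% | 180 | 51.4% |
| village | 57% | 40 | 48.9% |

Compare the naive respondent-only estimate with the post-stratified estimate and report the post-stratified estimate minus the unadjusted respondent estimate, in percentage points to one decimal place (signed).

+0.1 percentage points

Unadjusted (pooled respondent) estimate weights by respondent counts:
  (140/360)×47.2 + (180/360)×51.4 + (40/360)×48.9 = 49.4889%
Post-stratifying to population shares instead:
  0.09×47.2 + 0.34×51.4 + 0.57×48.9 = 49.597%
Difference = 49.597 − 49.4889 = 0.1081 pp.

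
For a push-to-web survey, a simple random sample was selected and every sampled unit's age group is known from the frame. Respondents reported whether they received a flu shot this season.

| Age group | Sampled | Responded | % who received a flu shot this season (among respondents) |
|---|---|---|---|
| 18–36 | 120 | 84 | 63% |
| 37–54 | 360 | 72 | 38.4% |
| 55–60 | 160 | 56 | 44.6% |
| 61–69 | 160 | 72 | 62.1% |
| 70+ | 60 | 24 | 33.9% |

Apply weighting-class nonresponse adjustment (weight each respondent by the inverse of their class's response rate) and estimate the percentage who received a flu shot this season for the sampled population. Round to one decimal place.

Class response rates: 18–36 84/120 = 70%, 37–54 72/360 = 20%, 55–60 56/160 = 35%, 61–69 72/160 = 45%, 70+ 24/60 = 40%.
Each respondent's weight = sampled/responded in their class; summing within a class gives n_sampled, so:
  18–36: 120 × 63 = 7560
  37–54: 360 × 38.4 = 13,824
  55–60: 160 × 44.6 = 7136
  61–69: 160 × 62.1 = 9936
  70+: 60 × 33.9 = 2034
Adjusted estimate = 40,490 / 860 = 47.0814 → 47.1%.

47.1%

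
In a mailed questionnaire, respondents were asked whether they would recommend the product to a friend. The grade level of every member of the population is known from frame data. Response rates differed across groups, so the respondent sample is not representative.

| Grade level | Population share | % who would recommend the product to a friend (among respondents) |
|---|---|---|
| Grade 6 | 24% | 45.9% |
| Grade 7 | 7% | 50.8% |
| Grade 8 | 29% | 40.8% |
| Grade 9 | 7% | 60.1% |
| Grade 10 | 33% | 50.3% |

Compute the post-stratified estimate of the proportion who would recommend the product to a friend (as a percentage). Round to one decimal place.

47.2%

Each cell contributes population-share × respondent value:
  Grade 6: 0.24 × 45.9 = 11.016
  Grade 7: 0.07 × 50.8 = 3.556
  Grade 8: 0.29 × 40.8 = 11.832
  Grade 9: 0.07 × 60.1 = 4.207
  Grade 10: 0.33 × 50.3 = 16.599
Post-stratified estimate = 47.21 → 47.2%.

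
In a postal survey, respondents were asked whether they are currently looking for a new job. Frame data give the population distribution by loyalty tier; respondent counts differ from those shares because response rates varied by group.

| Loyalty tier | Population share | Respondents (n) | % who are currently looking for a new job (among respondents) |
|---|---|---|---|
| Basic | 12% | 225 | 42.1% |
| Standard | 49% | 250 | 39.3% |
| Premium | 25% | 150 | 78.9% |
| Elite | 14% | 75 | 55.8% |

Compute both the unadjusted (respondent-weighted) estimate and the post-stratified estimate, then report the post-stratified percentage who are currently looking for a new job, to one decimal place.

51.8%

Naive respondent-only estimate (weights = respondent counts):
  (225/700)×42.1 + (250/700)×39.3 + (150/700)×78.9 + (75/700)×55.8 = 50.4536%
Post-stratified estimate weights by population shares:
  0.12×42.1 + 0.49×39.3 + 0.25×78.9 + 0.14×55.8 = 51.846%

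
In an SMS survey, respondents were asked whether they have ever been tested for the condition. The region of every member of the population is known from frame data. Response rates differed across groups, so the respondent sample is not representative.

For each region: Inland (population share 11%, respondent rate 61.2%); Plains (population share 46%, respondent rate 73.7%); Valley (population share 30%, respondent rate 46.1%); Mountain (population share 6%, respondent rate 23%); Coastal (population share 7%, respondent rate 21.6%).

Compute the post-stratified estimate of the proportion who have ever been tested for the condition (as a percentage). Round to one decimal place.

57.4%

Each cell contributes population-share × respondent value:
  Inland: 0.11 × 61.2 = 6.732
  Plains: 0.46 × 73.7 = 33.902
  Valley: 0.3 × 46.1 = 13.83
  Mountain: 0.06 × 23 = 1.38
  Coastal: 0.07 × 21.6 = 1.512
Post-stratified estimate = 57.356 → 57.4%.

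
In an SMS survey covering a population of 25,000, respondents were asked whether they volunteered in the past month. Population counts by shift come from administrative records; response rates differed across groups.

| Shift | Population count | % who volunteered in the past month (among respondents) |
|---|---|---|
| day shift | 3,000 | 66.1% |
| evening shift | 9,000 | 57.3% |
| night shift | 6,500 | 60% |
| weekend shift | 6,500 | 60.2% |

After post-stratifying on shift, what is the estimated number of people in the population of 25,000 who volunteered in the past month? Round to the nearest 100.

Each cell contributes its population count × the respondent rate:
  day shift: 3,000 × 66.1% = 1983
  evening shift: 9,000 × 57.3% = 5157
  night shift: 6,500 × 60% = 3900
  weekend shift: 6,500 × 60.2% = 3913
Estimated total = 14,953 → 15,000.

15,000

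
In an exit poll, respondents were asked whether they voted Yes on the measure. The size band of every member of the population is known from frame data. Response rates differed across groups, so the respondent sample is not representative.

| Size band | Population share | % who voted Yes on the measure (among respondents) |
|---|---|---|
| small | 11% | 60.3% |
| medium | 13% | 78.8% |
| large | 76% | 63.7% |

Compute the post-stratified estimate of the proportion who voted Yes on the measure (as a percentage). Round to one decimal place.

Weight each group's respondent value by its population share:
  small: 0.11 × 60.3 = 6.633
  medium: 0.13 × 78.8 = 10.244
  large: 0.76 × 63.7 = 48.412
Post-stratified estimate = 65.289 → 65.3%.

65.3%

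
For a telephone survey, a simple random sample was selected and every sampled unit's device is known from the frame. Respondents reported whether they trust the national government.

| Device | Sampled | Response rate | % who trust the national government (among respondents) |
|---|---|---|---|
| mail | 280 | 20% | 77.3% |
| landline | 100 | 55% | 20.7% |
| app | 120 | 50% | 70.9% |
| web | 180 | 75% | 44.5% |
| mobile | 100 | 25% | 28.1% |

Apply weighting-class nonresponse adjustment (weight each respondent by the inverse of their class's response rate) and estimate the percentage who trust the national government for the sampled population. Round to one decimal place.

Inverse-response-rate weighting restores each class to its sampled count, so class totals weight by n_sampled:
  mail: 280 × 77.3 = 21,644
  landline: 100 × 20.7 = 2070
  app: 120 × 70.9 = 8508
  web: 180 × 44.5 = 8010
  mobile: 100 × 28.1 = 2810
Adjusted estimate = 43,042 / 780 = 55.1821 → 55.2%.

55.2%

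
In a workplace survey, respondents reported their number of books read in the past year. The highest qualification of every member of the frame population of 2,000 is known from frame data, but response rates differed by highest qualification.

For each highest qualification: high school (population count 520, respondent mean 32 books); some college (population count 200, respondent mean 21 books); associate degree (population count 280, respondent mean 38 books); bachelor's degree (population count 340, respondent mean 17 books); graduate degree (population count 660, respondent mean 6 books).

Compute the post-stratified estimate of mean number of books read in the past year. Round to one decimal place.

20.6

Post-stratification weights by population share, not respondent share:
  high school: (520/2,000) × 32 = 8.32
  some college: (200/2,000) × 21 = 2.1
  associate degree: (280/2,000) × 38 = 5.32
  bachelor's degree: (340/2,000) × 17 = 2.89
  graduate degree: (660/2,000) × 6 = 1.98
Post-stratified estimate = 20.61 → 20.6.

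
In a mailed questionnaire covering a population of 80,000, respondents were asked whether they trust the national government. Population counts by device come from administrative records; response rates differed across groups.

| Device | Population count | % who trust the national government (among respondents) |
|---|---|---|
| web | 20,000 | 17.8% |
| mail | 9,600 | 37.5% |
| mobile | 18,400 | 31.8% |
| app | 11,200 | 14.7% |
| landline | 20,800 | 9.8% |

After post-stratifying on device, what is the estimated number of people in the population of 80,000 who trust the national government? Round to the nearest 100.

16,700

Apply each group's respondent rate to its population count:
  web: 20,000 × 17.8% = 3560
  mail: 9,600 × 37.5% = 3600
  mobile: 18,400 × 31.8% = 5851.2
  app: 11,200 × 14.7% = 1646.4
  landline: 20,800 × 9.8% = 2038.4
Estimated total = 16,696 → 16,700.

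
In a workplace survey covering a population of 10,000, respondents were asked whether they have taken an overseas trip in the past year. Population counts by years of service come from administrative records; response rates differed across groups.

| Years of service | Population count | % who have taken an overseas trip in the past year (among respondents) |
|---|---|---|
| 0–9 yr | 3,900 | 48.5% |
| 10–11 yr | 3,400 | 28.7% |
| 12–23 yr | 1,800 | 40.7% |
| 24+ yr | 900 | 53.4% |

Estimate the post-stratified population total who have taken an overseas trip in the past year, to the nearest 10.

4,080

Apply each group's respondent rate to its population count:
  0–9 yr: 3,900 × 48.5% = 1891.5
  10–11 yr: 3,400 × 28.7% = 975.8
  12–23 yr: 1,800 × 40.7% = 732.6
  24+ yr: 900 × 53.4% = 480.6
Estimated total = 4080.5 → 4,080.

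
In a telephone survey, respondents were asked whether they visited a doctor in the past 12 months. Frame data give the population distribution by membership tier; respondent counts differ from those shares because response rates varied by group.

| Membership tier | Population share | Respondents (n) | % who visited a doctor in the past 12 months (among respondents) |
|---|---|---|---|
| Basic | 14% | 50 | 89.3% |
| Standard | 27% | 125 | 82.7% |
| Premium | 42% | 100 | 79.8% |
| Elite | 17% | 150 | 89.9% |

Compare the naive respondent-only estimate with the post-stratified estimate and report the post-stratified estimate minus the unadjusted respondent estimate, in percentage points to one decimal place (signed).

-1.7 percentage points

Naive respondent-only estimate (weights = respondent counts):
  (50/425)×89.3 + (125/425)×82.7 + (100/425)×79.8 + (150/425)×89.9 = 85.3353%
Post-stratifying to population shares instead:
  0.14×89.3 + 0.27×82.7 + 0.42×79.8 + 0.17×89.9 = 83.63%
Difference = 83.63 − 85.3353 = -1.7053 pp.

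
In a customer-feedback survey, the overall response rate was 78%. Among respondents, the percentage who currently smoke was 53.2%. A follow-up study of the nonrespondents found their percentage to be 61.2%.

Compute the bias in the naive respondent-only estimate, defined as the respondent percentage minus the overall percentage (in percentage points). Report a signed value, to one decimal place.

Nonresponse fraction = 1 − 0.78 = 0.22.
Bias = (nonresponse fraction) × (respondent percentage − nonrespondent percentage)
     = 0.22 × (53.2 − 61.2) = 0.22 × -8 = -1.76.

-1.8 percentage points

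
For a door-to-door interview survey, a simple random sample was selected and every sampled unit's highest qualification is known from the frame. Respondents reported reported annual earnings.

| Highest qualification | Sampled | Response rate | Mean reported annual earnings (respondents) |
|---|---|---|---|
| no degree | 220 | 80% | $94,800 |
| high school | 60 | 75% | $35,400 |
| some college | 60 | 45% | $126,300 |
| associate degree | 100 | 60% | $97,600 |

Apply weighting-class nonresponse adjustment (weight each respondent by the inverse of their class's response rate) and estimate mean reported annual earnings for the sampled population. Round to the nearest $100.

$91,600

With weight = n_sampled/n_responded per class, the weighted class total is n_sampled:
  no degree: 220 × 94,800 = 20,856,000
  high school: 60 × 35,400 = 2,124,000
  some college: 60 × 126,300 = 7,578,000
  associate degree: 100 × 97,600 = 9,760,000
Adjusted estimate = 40,318,000 / 440 = 91631.8 → $91,600.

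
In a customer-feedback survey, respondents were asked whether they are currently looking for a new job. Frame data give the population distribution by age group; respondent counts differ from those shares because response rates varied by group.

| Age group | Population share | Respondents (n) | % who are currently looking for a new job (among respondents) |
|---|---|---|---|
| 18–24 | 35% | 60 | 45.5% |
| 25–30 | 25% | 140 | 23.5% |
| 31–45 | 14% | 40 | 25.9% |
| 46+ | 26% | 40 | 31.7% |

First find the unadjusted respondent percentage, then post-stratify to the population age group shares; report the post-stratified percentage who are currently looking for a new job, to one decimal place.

Unadjusted (pooled respondent) estimate weights by respondent counts:
  (60/280)×45.5 + (140/280)×23.5 + (40/280)×25.9 + (40/280)×31.7 = 29.7286%
Post-stratified estimate weights by population shares:
  0.35×45.5 + 0.25×23.5 + 0.14×25.9 + 0.26×31.7 = 33.668%

33.7%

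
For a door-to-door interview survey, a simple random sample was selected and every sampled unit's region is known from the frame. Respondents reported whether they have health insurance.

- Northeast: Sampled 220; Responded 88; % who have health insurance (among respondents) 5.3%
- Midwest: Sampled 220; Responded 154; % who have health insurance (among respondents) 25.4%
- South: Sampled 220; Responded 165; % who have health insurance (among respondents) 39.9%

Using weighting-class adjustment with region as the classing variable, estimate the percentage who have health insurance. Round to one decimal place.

23.5%

Response rates by class: Northeast 88/220 = 40%, Midwest 154/220 = 70%, South 165/220 = 75%.
Inverse-response-rate weighting restores each class to its sampled count, so class totals weight by n_sampled:
  Northeast: 220 × 5.3 = 1166
  Midwest: 220 × 25.4 = 5588
  South: 220 × 39.9 = 8778
Adjusted estimate = 15,532 / 660 = 23.5333 → 23.5%.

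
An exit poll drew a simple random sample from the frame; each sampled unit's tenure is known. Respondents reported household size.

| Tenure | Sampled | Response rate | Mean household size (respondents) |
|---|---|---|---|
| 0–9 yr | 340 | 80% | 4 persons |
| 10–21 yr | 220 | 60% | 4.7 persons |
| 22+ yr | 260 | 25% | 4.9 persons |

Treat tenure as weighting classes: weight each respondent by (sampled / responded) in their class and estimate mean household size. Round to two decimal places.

4.47

Inverse-response-rate weighting restores each class to its sampled count, so class totals weight by n_sampled:
  0–9 yr: 340 × 4 = 1360
  10–21 yr: 220 × 4.7 = 1034
  22+ yr: 260 × 4.9 = 1274
Adjusted estimate = 3668 / 820 = 4.47317 → 4.47.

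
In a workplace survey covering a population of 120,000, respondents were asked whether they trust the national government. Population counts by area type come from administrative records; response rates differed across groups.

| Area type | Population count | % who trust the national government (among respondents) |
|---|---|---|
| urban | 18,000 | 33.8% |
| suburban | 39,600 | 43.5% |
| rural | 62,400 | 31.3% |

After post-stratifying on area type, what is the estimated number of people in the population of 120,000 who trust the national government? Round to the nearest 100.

42,800

Each cell contributes its population count × the respondent rate:
  urban: 18,000 × 33.8% = 6084
  suburban: 39,600 × 43.5% = 17,226
  rural: 62,400 × 31.3% = 19531.2
Estimated total = 42841.2 → 42,800.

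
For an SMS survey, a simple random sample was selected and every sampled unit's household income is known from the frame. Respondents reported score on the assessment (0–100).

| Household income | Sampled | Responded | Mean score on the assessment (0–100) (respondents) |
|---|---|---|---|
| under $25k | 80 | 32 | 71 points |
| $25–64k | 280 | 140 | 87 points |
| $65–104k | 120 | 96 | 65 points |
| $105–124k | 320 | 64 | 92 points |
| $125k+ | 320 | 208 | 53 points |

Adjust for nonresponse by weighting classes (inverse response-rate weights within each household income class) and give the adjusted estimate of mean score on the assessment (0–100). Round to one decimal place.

75.2

Response rates by class: under $25k 32/80 = 40%, $25–64k 140/280 = 50%, $65–104k 96/120 = 80%, $105–124k 64/320 = 20%, $125k+ 208/320 = 65%.
With weight = n_sampled/n_responded per class, the weighted class total is n_sampled:
  under $25k: 80 × 71 = 5680
  $25–64k: 280 × 87 = 24,360
  $65–104k: 120 × 65 = 7800
  $105–124k: 320 × 92 = 29,440
  $125k+: 320 × 53 = 16,960
Adjusted estimate = 84,240 / 1,120 = 75.2143 → 75.2.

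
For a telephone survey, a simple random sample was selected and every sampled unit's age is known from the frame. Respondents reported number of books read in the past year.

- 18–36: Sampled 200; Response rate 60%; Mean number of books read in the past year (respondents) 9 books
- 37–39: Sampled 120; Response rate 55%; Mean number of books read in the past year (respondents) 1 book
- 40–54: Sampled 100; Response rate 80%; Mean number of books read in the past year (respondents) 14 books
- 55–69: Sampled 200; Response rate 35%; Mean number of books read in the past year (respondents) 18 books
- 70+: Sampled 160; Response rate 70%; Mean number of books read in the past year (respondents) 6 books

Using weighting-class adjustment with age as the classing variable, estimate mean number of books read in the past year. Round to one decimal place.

Weighting each respondent by the inverse class response rate inflates each class back to its sampled size, so the class weight is n_sampled:
  18–36: 200 × 9 = 1800
  37–39: 120 × 1 = 120
  40–54: 100 × 14 = 1400
  55–69: 200 × 18 = 3600
  70+: 160 × 6 = 960
Adjusted estimate = 7880 / 780 = 10.1026 → 10.1.

10.1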